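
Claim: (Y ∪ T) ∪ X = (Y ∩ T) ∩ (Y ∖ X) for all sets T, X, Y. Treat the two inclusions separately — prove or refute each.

The sets are not equal: only the reverse inclusion holds.

Forward inclusion. This inclusion fails. Take T = {1}, X = ∅, Y = ∅; then 1 ∈ (Y ∪ T) ∪ X but 1 ∉ (Y ∩ T) ∩ (Y ∖ X).

Reverse inclusion. Let x ∈ (Y ∩ T) ∩ (Y ∖ X). Then x ∈ T ∩ Y and x ∉ X, from which x ∈ (Y ∪ T) ∪ X.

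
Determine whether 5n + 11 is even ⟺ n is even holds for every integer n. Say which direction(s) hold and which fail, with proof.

(→) This fails: n = 1 gives 5n + 11 = 16, which is even, but 1 is odd, not even.

(←) This also fails: n = 2 is even, but 5n + 11 = 21 is odd, not even.

Neither direction holds.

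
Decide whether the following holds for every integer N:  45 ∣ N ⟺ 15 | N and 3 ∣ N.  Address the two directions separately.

[⇐] This fails: take N = 15. Both 15 ∣ 15 and 3 ∣ 15, yet 15 is not a multiple of 45 (since 15 = 0·45 + 15), so 45 ∤ 15.

[⇒] If 45 ∣ N, write N = 45q. Since 45 = 3·15, N = 15·(3q), so 15 ∣ N; and since 45 = 15·3, N = 3·(15q), so 3 ∣ N.

The forward direction holds; the converse fails.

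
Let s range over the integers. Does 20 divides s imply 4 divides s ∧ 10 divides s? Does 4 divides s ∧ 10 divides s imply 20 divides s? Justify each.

(⟹) If 20 ∣ s, write s = 20q. Since 20 = 5·4, s = 4·(5q), so 4 ∣ s; and since 20 = 2·10, s = 10·(2q), so 10 ∣ s.

(⟸) Suppose 4 ∣ s and 10 ∣ s. Any common multiple of 4 and 10 is a multiple of their lcm; here lcm(4, 10) = 4·10/gcd(4, 10) = 40/2 = 20, so 20 ∣ s.

Both implications hold.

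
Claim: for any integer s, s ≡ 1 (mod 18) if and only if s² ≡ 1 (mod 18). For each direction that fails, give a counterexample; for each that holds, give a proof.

[⇒] Suppose s ≡ 1 (mod 18). Write s = 18j + 1. Then (18j + 1)² = 324j² + 36j + 1 = 18(18j² + 2j) + 1, so s² ≡ 1 (mod 18).

[⇐] This fails: take s = 17. Then 17² = 289 ≡ 1 (mod 18), yet 17 ≡ 17 (mod 18), not 1.

Not equivalent: only (⇒) holds.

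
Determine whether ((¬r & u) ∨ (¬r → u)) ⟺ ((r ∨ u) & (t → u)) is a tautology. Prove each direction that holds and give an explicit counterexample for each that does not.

Not equivalent: only (⇐) holds.

(⟹) This fails. Under u = F, t = T, r = T, the left side is true but the right side is false.

(⟸) Assume the antecedent. If u is true, (¬r & u) ∨ (¬r → u) reduces to true regardless of the other variables. If u is false, the antecedent forces (u = F, t = F, r = T), and (¬r & u) ∨ (¬r → u) holds there. Either way (¬r & u) ∨ (¬r → u) holds.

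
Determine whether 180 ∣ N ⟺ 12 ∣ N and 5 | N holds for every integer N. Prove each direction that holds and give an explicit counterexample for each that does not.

(⇒) holds; (⇐) fails.

[⇒] If 180 ∣ N, write N = 180q. Since 180 = 15·12, N = 12·(15q), so 12 ∣ N; and since 180 = 36·5, N = 5·(36q), so 5 ∣ N.

[⇐] This fails: take N = 60. Both 12 ∣ 60 and 5 ∣ 60, yet 60 is not a multiple of 180 (since 60 = 0·180 + 60), so 180 ∤ 60.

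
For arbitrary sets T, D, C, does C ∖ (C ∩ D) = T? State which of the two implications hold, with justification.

Forward inclusion. This inclusion fails. Take T = ∅, D = ∅, C = {1}; then 1 ∈ C ∖ (C ∩ D) but 1 ∉ T.

Reverse inclusion. This inclusion fails. Take T = {1}, D = ∅, C = ∅; then 1 ∈ T but 1 ∉ C ∖ (C ∩ D).

(⊆) fails and (⊇) fails.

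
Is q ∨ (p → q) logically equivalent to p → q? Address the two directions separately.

Both implications hold.

[⇒] Assume the antecedent. If p is true, the antecedent forces (p = T, q = T), and p → q holds there. If p is false, p → q reduces to true regardless of the other variables. Either way p → q holds.

[⇐] Assume the antecedent. If p is true, the antecedent forces (p = T, q = T), and q ∨ (p → q) holds there. If p is false, q ∨ (p → q) reduces to true regardless of the other variables. Either way q ∨ (p → q) holds.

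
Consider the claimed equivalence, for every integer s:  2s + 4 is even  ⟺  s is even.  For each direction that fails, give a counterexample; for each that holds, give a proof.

[⇒] This fails: take s = 3. Then 2s + 4 = 10, which is even, yet s = 3 is odd, not even.

[⇐] Suppose s is even. Since 2 is even, 2s is even for every s, so 2s + 4 has the same parity as 4, which is even. Hence 2s + 4 is even.

Only the converse holds.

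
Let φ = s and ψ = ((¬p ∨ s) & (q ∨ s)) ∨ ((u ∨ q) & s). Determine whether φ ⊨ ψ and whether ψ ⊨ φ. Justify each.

Only the forward direction holds.

(⇒) Assume the antecedent. If s is true, the consequent reduces to true regardless of the other variables. If s is false, the antecedent cannot hold. Either way the consequent holds.

(⇐) This fails. Under p = F, u = F, q = T, s = F, the left side is false but the right side is true.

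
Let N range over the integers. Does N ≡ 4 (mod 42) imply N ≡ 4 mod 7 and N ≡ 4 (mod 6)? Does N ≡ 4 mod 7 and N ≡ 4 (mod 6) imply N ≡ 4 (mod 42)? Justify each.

Equivalent; both directions hold.

(⇒) Suppose N ≡ 4 (mod 42); write N = 42j + 4. Since 7 ∣ 42, reducing mod 7 gives N ≡ 4 (mod 7); since 6 ∣ 42, reducing mod 6 gives N ≡ 4 (mod 6).

(⇐) Conversely, if N ≡ 4 (mod 7) and N ≡ 4 (mod 6), then by the Chinese remainder theorem N ≡ 4 (mod 42). This is exactly N ≡ 4 (mod 42).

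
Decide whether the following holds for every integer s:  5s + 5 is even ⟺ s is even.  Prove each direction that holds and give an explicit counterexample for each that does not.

(⇒) This fails: s = 7 gives 5s + 5 = 40, which is even, but 7 is odd, not even.

(⇐) This also fails: s = 0 is even, but 5s + 5 = 5 is odd, not even.

Neither implication holds.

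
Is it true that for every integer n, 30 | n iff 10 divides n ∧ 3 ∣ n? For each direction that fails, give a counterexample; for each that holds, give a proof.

[⇒] If 30 ∣ n, write n = 30q. Since 30 = 3·10, n = 10·(3q), so 10 ∣ n; and since 30 = 10·3, n = 3·(10q), so 3 ∣ n.

[⇐] Suppose 10 ∣ n and 3 ∣ n. Any common multiple of 10 and 3 is a multiple of their lcm; here gcd(10, 3) = 1, so lcm(10, 3) = 10·3 = 30, so 30 ∣ n.

Both directions hold; the statement is true.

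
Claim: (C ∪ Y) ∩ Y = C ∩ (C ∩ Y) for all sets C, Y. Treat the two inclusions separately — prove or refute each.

(⟹) This inclusion fails. Take C = ∅, Y = {1}; then 1 ∈ (C ∪ Y) ∩ Y but 1 ∉ C ∩ (C ∩ Y).

(⟸) Let x ∈ C ∩ (C ∩ Y). Then x ∈ C ∩ Y, from which x ∈ (C ∪ Y) ∩ Y.

(⊆) fails; (⊇) holds.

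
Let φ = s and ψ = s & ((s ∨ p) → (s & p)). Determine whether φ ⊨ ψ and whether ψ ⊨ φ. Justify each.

(→) This fails. Under s = T, p = F, the left side is true but the right side is false.

(←) Assume the antecedent. If s is true, s reduces to true regardless of the other variables. If s is false, the antecedent cannot hold. Either way s holds.

Only the reverse direction holds.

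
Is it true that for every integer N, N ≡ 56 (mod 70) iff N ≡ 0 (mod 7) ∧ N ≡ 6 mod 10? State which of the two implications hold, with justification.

(→) Suppose N ≡ 56 (mod 70); write N = 70j + 56. Since 7 ∣ 70, reducing mod 7 gives N ≡ 56 ≡ 0 (mod 7); since 10 ∣ 70, reducing mod 10 gives N ≡ 56 ≡ 6 (mod 10).

(←) Conversely, if N ≡ 0 (mod 7) and N ≡ 6 (mod 10), then by the Chinese remainder theorem N ≡ 56 (mod 70). This is exactly N ≡ 56 (mod 70).

Both implications hold.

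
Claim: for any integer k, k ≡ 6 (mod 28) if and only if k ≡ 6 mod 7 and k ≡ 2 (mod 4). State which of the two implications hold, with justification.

[⇒] Suppose k ≡ 6 (mod 28); write k = 28j + 6. Since 7 ∣ 28, reducing mod 7 gives k ≡ 6 (mod 7); since 4 ∣ 28, reducing mod 4 gives k ≡ 6 ≡ 2 (mod 4).

[⇐] Conversely, if k ≡ 6 (mod 7) and k ≡ 2 (mod 4), then by the Chinese remainder theorem k ≡ 6 (mod 28). This is exactly k ≡ 6 (mod 28).

Both implications hold.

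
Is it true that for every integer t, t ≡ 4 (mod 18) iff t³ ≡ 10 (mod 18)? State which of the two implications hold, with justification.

Forward direction. Suppose t ≡ 4 (mod 18). Write t = 18j + 4. Then (18j + 4)³ = 5832j³ + 3888j² + 864j + 64 = 18(324j³ + 216j² + 48j + 3) + 10, so t³ ≡ 10 (mod 18).

Converse. This fails: take t = 10. Then 10³ = 1000 ≡ 10 (mod 18), yet 10 ≡ 10 (mod 18), not 4.

Only the forward direction holds.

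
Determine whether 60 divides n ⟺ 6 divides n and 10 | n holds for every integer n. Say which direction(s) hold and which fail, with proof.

(→) If 60 ∣ n, write n = 60q. Since 60 = 10·6, n = 6·(10q), so 6 ∣ n; and since 60 = 6·10, n = 10·(6q), so 10 ∣ n.

(←) This fails: take n = 30. Both 6 ∣ 30 and 10 ∣ 30, yet 30 is not a multiple of 60 (since 30 = 0·60 + 30), so 60 ∤ 30.

Not equivalent: only (⇒) holds.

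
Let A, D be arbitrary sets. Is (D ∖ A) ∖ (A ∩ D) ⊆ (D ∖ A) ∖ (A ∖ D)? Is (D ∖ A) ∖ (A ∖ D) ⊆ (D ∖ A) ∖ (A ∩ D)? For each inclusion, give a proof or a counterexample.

Both inclusions hold; the sets are equal.

Forward inclusion. Let x ∈ (D ∖ A) ∖ (A ∩ D). Then x ∈ D and x ∉ A, from which x ∈ (D ∖ A) ∖ (A ∖ D).

Reverse inclusion. Let x ∈ (D ∖ A) ∖ (A ∖ D). Then x ∈ D and x ∉ A, from which x ∈ (D ∖ A) ∖ (A ∩ D).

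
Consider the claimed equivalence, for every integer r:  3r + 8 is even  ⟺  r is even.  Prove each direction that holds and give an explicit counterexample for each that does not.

(⇒) Suppose 3r + 8 is even. Since 3 is odd, 3r and r have the same parity, so 3r + 8 ≡ r + 8 (mod 2). As 8 is even, 3r + 8 is even exactly when r is even. Thus r is even.

(⇐) Conversely, suppose r is even; write r = 2j. Then 3r + 8 = 3·(2j) + 8 = 2·3j + 8, which is even.

Both directions hold.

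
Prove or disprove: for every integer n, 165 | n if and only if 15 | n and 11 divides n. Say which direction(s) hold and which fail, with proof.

Forward direction. If 165 ∣ n, write n = 165q. Since 165 = 11·15, n = 15·(11q), so 15 ∣ n; and since 165 = 15·11, n = 11·(15q), so 11 ∣ n.

Converse. Suppose 15 ∣ n and 11 ∣ n. Any common multiple of 15 and 11 is a multiple of their lcm; here gcd(15, 11) = 1, so lcm(15, 11) = 15·11 = 165, so 165 ∣ n.

Equivalent; both directions hold.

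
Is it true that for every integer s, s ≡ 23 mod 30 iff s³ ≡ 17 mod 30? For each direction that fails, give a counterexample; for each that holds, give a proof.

(←) Suppose s³ ≡ 17 (mod 30). The only residue r in {0, …, 29} with r³ ≡ 17 (mod 30) is r = 23, so s ≡ 23 (mod 30).

(→) Suppose s ≡ 23 mod 30. Write s = 30j + 23. Then (30j + 23)³ = 27000j³ + 62100j² + 47610j + 12167 = 30(900j³ + 2070j² + 1587j + 405) + 17, so s³ ≡ 17 (mod 30).

Both directions hold; the statement is true.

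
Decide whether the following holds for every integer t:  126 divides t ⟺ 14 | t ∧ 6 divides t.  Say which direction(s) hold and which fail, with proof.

Not equivalent: only (⇒) holds.

Forward direction. If 126 ∣ t, write t = 126q. Since 126 = 9·14, t = 14·(9q), so 14 ∣ t; and since 126 = 21·6, t = 6·(21q), so 6 ∣ t.

Converse. This fails: take t = 42. Both 14 ∣ 42 and 6 ∣ 42, yet 42 is not a multiple of 126 (since 42 = 0·126 + 42), so 126 ∤ 42.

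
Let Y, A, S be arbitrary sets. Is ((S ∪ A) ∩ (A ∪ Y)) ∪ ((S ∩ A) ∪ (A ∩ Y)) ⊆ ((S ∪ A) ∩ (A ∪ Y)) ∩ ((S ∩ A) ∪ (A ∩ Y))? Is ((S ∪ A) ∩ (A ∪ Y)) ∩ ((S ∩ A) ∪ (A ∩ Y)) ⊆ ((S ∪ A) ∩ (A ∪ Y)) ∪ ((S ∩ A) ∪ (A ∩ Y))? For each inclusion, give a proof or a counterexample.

Only the reverse inclusion holds.

Forward inclusion. This inclusion fails. Take Y = ∅, A = {1}, S = ∅; then 1 ∈ ((S ∪ A) ∩ (A ∪ Y)) ∪ ((S ∩ A) ∪ (A ∩ Y)) but 1 ∉ ((S ∪ A) ∩ (A ∪ Y)) ∩ ((S ∩ A) ∪ (A ∩ Y)).

Reverse inclusion. Let x ∈ ((S ∪ A) ∩ (A ∪ Y)) ∩ ((S ∩ A) ∪ (A ∩ Y)). Then either x ∈ Y ∩ A and x ∉ S; or x ∈ A ∩ S and x ∉ Y; or x ∈ Y ∩ A ∩ S. In each case x ∈ ((S ∪ A) ∩ (A ∪ Y)) ∪ ((S ∩ A) ∪ (A ∩ Y)), so ((S ∪ A) ∩ (A ∪ Y)) ∩ ((S ∩ A) ∪ (A ∩ Y)) ⊆ ((S ∪ A) ∩ (A ∪ Y)) ∪ ((S ∩ A) ∪ (A ∩ Y)).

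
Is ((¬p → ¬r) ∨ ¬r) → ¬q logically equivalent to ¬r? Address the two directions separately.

(⇒) fails and (⇐) fails.

[⇒] This fails. Under r = T, p = F, q = F, the left side is true but the right side is false.

[⇐] This fails. Under r = F, p = F, q = T, the left side is false but the right side is true.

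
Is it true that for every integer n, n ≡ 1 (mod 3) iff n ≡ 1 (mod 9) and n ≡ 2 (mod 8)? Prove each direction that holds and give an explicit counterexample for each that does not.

(⇒) fails; (⇐) holds.

(→) This fails: n = 1 gives 1 ≡ 1 (mod 3) but 1 ≡ 1 (mod 8), so the conjunction on the right does not hold.

(←) Conversely, if n ≡ 1 (mod 9) and n ≡ 2 (mod 8), then by the Chinese remainder theorem n ≡ 10 (mod 72). Since 10 ≡ 1 (mod 3) and 3 ∣ 72, we get n ≡ 1 (mod 3).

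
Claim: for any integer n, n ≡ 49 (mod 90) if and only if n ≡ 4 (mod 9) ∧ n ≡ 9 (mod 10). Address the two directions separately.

Both implications hold.

(⇒) Suppose n ≡ 49 (mod 90); write n = 90j + 49. Since 9 ∣ 90, reducing mod 9 gives n ≡ 49 ≡ 4 (mod 9); since 10 ∣ 90, reducing mod 10 gives n ≡ 49 ≡ 9 (mod 10).

(⇐) Conversely, if n ≡ 4 (mod 9) and n ≡ 9 (mod 10), then by the Chinese remainder theorem n ≡ 49 (mod 90). This is exactly n ≡ 49 (mod 90).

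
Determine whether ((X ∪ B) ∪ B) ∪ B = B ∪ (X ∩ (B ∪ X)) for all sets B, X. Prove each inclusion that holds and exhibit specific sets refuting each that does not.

The two sets are equal.

(⊆) Let x ∈ ((X ∪ B) ∪ B) ∪ B. Then either x ∈ B and x ∉ X; or x ∈ X and x ∉ B; or x ∈ B ∩ X. In each case x ∈ B ∪ (X ∩ (B ∪ X)), so ((X ∪ B) ∪ B) ∪ B ⊆ B ∪ (X ∩ (B ∪ X)).

(⊇) Let x ∈ B ∪ (X ∩ (B ∪ X)). Then either x ∈ B and x ∉ X; or x ∈ X and x ∉ B; or x ∈ B ∩ X. In each case x ∈ ((X ∪ B) ∪ B) ∪ B, so B ∪ (X ∩ (B ∪ X)) ⊆ ((X ∪ B) ∪ B) ∪ B.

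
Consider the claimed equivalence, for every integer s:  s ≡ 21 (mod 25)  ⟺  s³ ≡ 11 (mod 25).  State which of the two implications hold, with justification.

The biconditional holds.

(⟸) Suppose s³ ≡ 11 (mod 25). The only residue r in {0, …, 24} with r³ ≡ 11 (mod 25) is r = 21, so s ≡ 21 (mod 25).

(⟹) Suppose s ≡ 21 (mod 25). Write s = 25j + 21. Then (25j + 21)³ = 15625j³ + 39375j² + 33075j + 9261 = 25(625j³ + 1575j² + 1323j + 370) + 11, so s³ ≡ 11 (mod 25).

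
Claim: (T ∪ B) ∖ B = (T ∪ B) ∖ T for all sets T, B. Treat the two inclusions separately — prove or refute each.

(⊆) fails and (⊇) fails.

(⟹) This inclusion fails. Take T = {1}, B = ∅; then 1 ∈ (T ∪ B) ∖ B but 1 ∉ (T ∪ B) ∖ T.

(⟸) This inclusion fails. Take T = ∅, B = {1}; then 1 ∈ (T ∪ B) ∖ T but 1 ∉ (T ∪ B) ∖ B.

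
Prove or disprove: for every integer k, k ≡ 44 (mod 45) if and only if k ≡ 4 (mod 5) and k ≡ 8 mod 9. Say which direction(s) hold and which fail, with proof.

(→) Suppose k ≡ 44 (mod 45); write k = 45j + 44. Since 5 ∣ 45, reducing mod 5 gives k ≡ 44 ≡ 4 (mod 5); since 9 ∣ 45, reducing mod 9 gives k ≡ 44 ≡ 8 (mod 9).

(←) Conversely, if k ≡ 4 (mod 5) and k ≡ 8 (mod 9), then by the Chinese remainder theorem k ≡ 44 (mod 45). This is exactly k ≡ 44 (mod 45).

Both directions hold.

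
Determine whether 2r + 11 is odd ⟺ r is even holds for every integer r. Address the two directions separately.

(→) This fails: take r = 3. Then 2r + 11 = 17, which is odd, yet r = 3 is odd, not even.

(←) Suppose r is even. Since 2 is even, 2r is even for every r, so 2r + 11 has the same parity as 11, which is odd. Hence 2r + 11 is odd.

(⇒) fails; (⇐) holds.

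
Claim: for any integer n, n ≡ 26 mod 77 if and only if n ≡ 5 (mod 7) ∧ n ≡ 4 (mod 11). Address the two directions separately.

(→) Suppose n ≡ 26 (mod 77); write n = 77j + 26. Since 7 ∣ 77, reducing mod 7 gives n ≡ 26 ≡ 5 (mod 7); since 11 ∣ 77, reducing mod 11 gives n ≡ 26 ≡ 4 (mod 11).

(←) Conversely, if n ≡ 5 (mod 7) and n ≡ 4 (mod 11), then by the Chinese remainder theorem n ≡ 26 (mod 77). This is exactly n ≡ 26 (mod 77).

The biconditional holds.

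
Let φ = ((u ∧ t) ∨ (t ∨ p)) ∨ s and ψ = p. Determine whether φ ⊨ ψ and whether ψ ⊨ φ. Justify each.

(⇐) Assume the antecedent. If p is true, ((u ∧ t) ∨ (t ∨ p)) ∨ s reduces to true regardless of the other variables. If p is false, the antecedent cannot hold. Either way ((u ∧ t) ∨ (t ∨ p)) ∨ s holds.

(⇒) This fails. Under p = F, u = F, s = T, t = F, the left side is true but the right side is false.

Only the reverse direction holds.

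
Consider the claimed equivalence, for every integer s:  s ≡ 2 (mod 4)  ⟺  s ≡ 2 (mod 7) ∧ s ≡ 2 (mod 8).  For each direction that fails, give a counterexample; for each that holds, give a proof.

Forward direction. This fails: s = 34 gives 34 ≡ 2 (mod 4) but 34 ≡ 6 (mod 7), so the conjunction on the right does not hold.

Converse. If s ≡ 2 (mod 7) and s ≡ 2 (mod 8), then by the Chinese remainder theorem s ≡ 2 (mod 56). Since 2 ≡ 2 (mod 4) and 4 ∣ 56, we get s ≡ 2 (mod 4).

Not equivalent: only (⇐) holds.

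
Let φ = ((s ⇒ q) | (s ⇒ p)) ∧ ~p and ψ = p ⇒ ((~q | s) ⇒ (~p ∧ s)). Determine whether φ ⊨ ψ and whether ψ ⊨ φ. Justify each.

Only the forward direction holds.

(⟸) This fails. Under p = F, s = T, q = F, the left side is false but the right side is true.

(⟹) Assume the antecedent. If p is true, the antecedent cannot hold. If p is false, p ⇒ ((~q | s) ⇒ (~p ∧ s)) reduces to true regardless of the other variables. Either way p ⇒ ((~q | s) ⇒ (~p ∧ s)) holds.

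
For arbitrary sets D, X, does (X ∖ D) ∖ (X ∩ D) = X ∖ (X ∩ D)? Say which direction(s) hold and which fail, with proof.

Forward inclusion. Let x ∈ (X ∖ D) ∖ (X ∩ D). Then x ∈ X and x ∉ D, from which x ∈ X ∖ (X ∩ D).

Reverse inclusion. Let x ∈ X ∖ (X ∩ D). Then x ∈ X and x ∉ D, from which x ∈ (X ∖ D) ∖ (X ∩ D).

The two sets are equal.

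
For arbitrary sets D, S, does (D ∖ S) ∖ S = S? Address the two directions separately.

Both inclusions fail.

(⟹) This inclusion fails. Take D = {1}, S = ∅; then 1 ∈ (D ∖ S) ∖ S but 1 ∉ S.

(⟸) This inclusion fails. Take D = ∅, S = {1}; then 1 ∈ S but 1 ∉ (D ∖ S) ∖ S.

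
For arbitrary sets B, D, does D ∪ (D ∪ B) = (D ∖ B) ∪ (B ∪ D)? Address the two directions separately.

Both inclusions hold.

Forward inclusion. Let x ∈ D ∪ (D ∪ B). Then either x ∈ B and x ∉ D; or x ∈ D and x ∉ B; or x ∈ B ∩ D. In each case x ∈ (D ∖ B) ∪ (B ∪ D), so D ∪ (D ∪ B) ⊆ (D ∖ B) ∪ (B ∪ D).

Reverse inclusion. Let x ∈ (D ∖ B) ∪ (B ∪ D). Then either x ∈ B and x ∉ D; or x ∈ D and x ∉ B; or x ∈ B ∩ D. In each case x ∈ D ∪ (D ∪ B), so (D ∖ B) ∪ (B ∪ D) ⊆ D ∪ (D ∪ B).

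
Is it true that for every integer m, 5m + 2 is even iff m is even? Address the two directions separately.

Both directions hold; the statement is true.

(→) Suppose 5m + 2 is even. Since 5 is odd, 5m and m have the same parity, so 5m + 2 ≡ m + 2 (mod 2). As 2 is even, 5m + 2 is even exactly when m is even. Thus m is even.

(←) Conversely, suppose m is even; write m = 2j. Then 5m + 2 = 5·(2j) + 2 = 2·5j + 2, which is even.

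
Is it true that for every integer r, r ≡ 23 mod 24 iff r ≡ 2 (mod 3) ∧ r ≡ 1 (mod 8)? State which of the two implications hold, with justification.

Neither direction holds.

(→) This fails: r = 23 gives 23 ≡ 23 (mod 24) but 23 ≡ 7 (mod 8), so the conjunction on the right does not hold.

(←) This fails: r = 17 satisfies both congruences on the right (17 ≡ 2 mod 3 and 17 ≡ 1 mod 8) yet 17 ≡ 17 (mod 24), not 23.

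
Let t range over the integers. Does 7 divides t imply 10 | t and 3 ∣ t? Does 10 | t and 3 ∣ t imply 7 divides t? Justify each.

(⟹) This fails: take t = 7. Certainly 7 ∣ 7, but 10 ∤ 7.

(⟸) This fails: take t = 30. Both 10 ∣ 30 and 3 ∣ 30, yet 30 is not a multiple of 7 (since 30 = 4·7 + 2), so 7 ∤ 30.

Neither direction holds.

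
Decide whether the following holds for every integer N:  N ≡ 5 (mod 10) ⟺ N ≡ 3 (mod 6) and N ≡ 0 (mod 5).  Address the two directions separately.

(⟹) This fails: N = 25 gives 25 ≡ 5 (mod 10) but 25 ≡ 1 (mod 6), so the conjunction on the right does not hold.

(⟸) Conversely, if N ≡ 3 (mod 6) and N ≡ 0 (mod 5), then by the Chinese remainder theorem N ≡ 15 (mod 30). Since 15 ≡ 5 (mod 10) and 10 ∣ 30, we get N ≡ 5 (mod 10).

Only the converse holds.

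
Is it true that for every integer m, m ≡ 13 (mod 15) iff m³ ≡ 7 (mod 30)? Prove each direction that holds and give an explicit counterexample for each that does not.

The forward direction fails; the converse holds.

(⇒) This fails: take m = 28. Then 28 ≡ 13 (mod 15), but 28³ = 21952 ≡ 22 (mod 30), not 7.

(⇐) Conversely, the residues r modulo 30 with r³ ≡ 7 (mod 30) are exactly {13}, and each is ≡ 13 (mod 15).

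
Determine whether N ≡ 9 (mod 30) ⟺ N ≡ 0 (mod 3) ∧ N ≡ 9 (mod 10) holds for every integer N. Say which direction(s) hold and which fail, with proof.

Both directions hold.

(→) Suppose N ≡ 9 (mod 30); write N = 30j + 9. Since 3 ∣ 30, reducing mod 3 gives N ≡ 9 ≡ 0 (mod 3); since 10 ∣ 30, reducing mod 10 gives N ≡ 9 (mod 10).

(←) Conversely, if N ≡ 0 (mod 3) and N ≡ 9 (mod 10), then by the Chinese remainder theorem N ≡ 9 (mod 30). This is exactly N ≡ 9 (mod 30).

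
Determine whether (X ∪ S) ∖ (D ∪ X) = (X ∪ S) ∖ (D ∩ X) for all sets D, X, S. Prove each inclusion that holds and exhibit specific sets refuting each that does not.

Forward inclusion. Let x ∈ (X ∪ S) ∖ (D ∪ X). Then x ∈ S and x ∉ D, X, from which x ∈ (X ∪ S) ∖ (D ∩ X).

Reverse inclusion. This inclusion fails. Take D = ∅, X = {1}, S = ∅; then 1 ∈ (X ∪ S) ∖ (D ∩ X) but 1 ∉ (X ∪ S) ∖ (D ∪ X).

(⊆) holds; (⊇) fails.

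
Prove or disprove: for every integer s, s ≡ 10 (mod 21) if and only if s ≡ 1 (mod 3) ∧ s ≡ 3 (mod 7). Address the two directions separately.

(⟸) If s ≡ 1 (mod 3) and s ≡ 3 (mod 7), then by the Chinese remainder theorem s ≡ 10 (mod 21). This is exactly s ≡ 10 (mod 21).

(⟹) Suppose s ≡ 10 (mod 21); write s = 21j + 10. Since 3 ∣ 21, reducing mod 3 gives s ≡ 10 ≡ 1 (mod 3); since 7 ∣ 21, reducing mod 7 gives s ≡ 10 ≡ 3 (mod 7).

Both directions hold; the statement is true.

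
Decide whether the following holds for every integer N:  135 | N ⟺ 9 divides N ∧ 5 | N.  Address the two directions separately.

(⟹) If 135 ∣ N, write N = 135q. Since 135 = 15·9, N = 9·(15q), so 9 ∣ N; and since 135 = 27·5, N = 5·(27q), so 5 ∣ N.

(⟸) This fails: take N = 45. Both 9 ∣ 45 and 5 ∣ 45, yet 45 is not a multiple of 135 (since 45 = 0·135 + 45), so 135 ∤ 45.

The forward direction holds; the converse fails.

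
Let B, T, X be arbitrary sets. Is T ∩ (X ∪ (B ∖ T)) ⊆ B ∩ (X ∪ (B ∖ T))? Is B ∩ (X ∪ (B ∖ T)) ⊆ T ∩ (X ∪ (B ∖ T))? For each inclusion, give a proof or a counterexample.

(⊆) This inclusion fails. Take B = ∅, T = {1}, X = {1}; then 1 ∈ T ∩ (X ∪ (B ∖ T)) but 1 ∉ B ∩ (X ∪ (B ∖ T)).

(⊇) This inclusion fails. Take B = {1}, T = ∅, X = ∅; then 1 ∈ B ∩ (X ∪ (B ∖ T)) but 1 ∉ T ∩ (X ∪ (B ∖ T)).

Both inclusions fail.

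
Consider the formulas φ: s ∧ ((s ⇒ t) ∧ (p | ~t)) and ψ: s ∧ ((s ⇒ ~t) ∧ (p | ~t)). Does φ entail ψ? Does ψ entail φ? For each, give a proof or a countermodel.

Neither direction holds.

[⇒] This fails. Under p = T, s = T, t = T, the left side is true but the right side is false.

[⇐] This fails. Under p = F, s = T, t = F, the left side is false but the right side is true.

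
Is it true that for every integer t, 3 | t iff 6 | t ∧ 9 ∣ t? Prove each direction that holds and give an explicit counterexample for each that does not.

Only the reverse direction holds.

Forward direction. This fails: take t = 3. Certainly 3 ∣ 3, but 6 ∤ 3.

Converse. Suppose 6 ∣ t and 9 ∣ t. Any common multiple of 6 and 9 is a multiple of their lcm; here lcm(6, 9) = 6·9/gcd(6, 9) = 54/3 = 18, so 18 ∣ t. Since 3 ∣ 18, it follows that 3 ∣ t.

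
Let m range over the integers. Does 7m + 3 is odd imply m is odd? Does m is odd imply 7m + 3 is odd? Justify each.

(⟹) This fails: m = 6 gives 7m + 3 = 45, which is odd, but 6 is even, not odd.

(⟸) This also fails: m = 1 is odd, but 7m + 3 = 10 is even, not odd.

Neither implication holds.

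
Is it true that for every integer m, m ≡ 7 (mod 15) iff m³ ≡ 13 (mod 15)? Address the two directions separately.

(⟸) Suppose m³ ≡ 13 (mod 15). The only residue r in {0, …, 14} with r³ ≡ 13 (mod 15) is r = 7, so m ≡ 7 (mod 15).

(⟹) Suppose m ≡ 7 (mod 15). Write m = 15j + 7. Then (15j + 7)³ = 3375j³ + 4725j² + 2205j + 343 = 15(225j³ + 315j² + 147j + 22) + 13, so m³ ≡ 13 (mod 15).

The biconditional holds.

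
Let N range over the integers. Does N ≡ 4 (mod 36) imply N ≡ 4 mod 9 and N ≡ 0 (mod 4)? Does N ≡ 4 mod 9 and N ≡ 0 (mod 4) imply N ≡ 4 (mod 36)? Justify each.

(→) Suppose N ≡ 4 (mod 36); write N = 36j + 4. Since 9 ∣ 36, reducing mod 9 gives N ≡ 4 (mod 9); since 4 ∣ 36, reducing mod 4 gives N ≡ 4 ≡ 0 (mod 4).

(←) Conversely, if N ≡ 4 (mod 9) and N ≡ 0 (mod 4), then by the Chinese remainder theorem N ≡ 4 (mod 36). This is exactly N ≡ 4 (mod 36).

The biconditional holds.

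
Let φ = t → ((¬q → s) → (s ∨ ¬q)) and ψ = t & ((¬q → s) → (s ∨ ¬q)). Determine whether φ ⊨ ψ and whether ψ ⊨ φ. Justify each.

(⇒) fails; (⇐) holds.

[⇒] This fails. Under s = F, t = F, q = F, the left side is true but the right side is false.

[⇐] Assume the antecedent. If s is true, t → ((¬q → s) → (s ∨ ¬q)) reduces to true regardless of the other variables. If s is false, the antecedent forces (s = F, t = T, q = F), and t → ((¬q → s) → (s ∨ ¬q)) holds there. Either way t → ((¬q → s) → (s ∨ ¬q)) holds.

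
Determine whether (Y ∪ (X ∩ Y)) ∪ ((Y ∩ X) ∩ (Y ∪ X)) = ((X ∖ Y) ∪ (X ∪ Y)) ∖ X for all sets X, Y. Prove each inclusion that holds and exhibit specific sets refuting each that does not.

(⊆) This inclusion fails. Take X = {1}, Y = {1}; then 1 ∈ (Y ∪ (X ∩ Y)) ∪ ((Y ∩ X) ∩ (Y ∪ X)) but 1 ∉ ((X ∖ Y) ∪ (X ∪ Y)) ∖ X.

(⊇) Let x ∈ ((X ∖ Y) ∪ (X ∪ Y)) ∖ X. Then x ∈ Y and x ∉ X, from which x ∈ (Y ∪ (X ∩ Y)) ∪ ((Y ∩ X) ∩ (Y ∪ X)).

Only the reverse inclusion holds.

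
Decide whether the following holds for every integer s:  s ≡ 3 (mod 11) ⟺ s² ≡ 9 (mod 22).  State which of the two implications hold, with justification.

(⇒) fails and (⇐) fails.

(⇒) This fails: take s = 14. Then 14 ≡ 3 (mod 11), but 14² = 196 ≡ 20 (mod 22), not 9.

(⇐) This fails: take s = 19. Then 19² = 361 ≡ 9 (mod 22), yet 19 ≡ 8 (mod 11), not 3.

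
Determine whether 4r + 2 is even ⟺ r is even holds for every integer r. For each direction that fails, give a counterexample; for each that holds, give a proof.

(⇒) This fails: take r = 7. Then 4r + 2 = 30, which is even, yet r = 7 is odd, not even.

(⇐) Suppose r is even. Since 4 is even, 4r is even for every r, so 4r + 2 has the same parity as 2, which is even. Hence 4r + 2 is even.

Only the converse holds.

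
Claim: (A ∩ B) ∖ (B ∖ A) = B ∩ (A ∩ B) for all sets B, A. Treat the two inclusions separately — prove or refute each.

(⊇) Let x ∈ B ∩ (A ∩ B). Then x ∈ B ∩ A, from which x ∈ (A ∩ B) ∖ (B ∖ A).

(⊆) Let x ∈ (A ∩ B) ∖ (B ∖ A). Then x ∈ B ∩ A, from which x ∈ B ∩ (A ∩ B).

The two sets are equal.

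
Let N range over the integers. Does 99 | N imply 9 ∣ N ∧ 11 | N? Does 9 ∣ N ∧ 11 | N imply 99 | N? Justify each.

Both directions hold; the statement is true.

(⟹) If 99 ∣ N, write N = 99q. Since 99 = 11·9, N = 9·(11q), so 9 ∣ N; and since 99 = 9·11, N = 11·(9q), so 11 ∣ N.

(⟸) Suppose 9 ∣ N and 11 ∣ N. Any common multiple of 9 and 11 is a multiple of their lcm; here gcd(9, 11) = 1, so lcm(9, 11) = 9·11 = 99, so 99 ∣ N.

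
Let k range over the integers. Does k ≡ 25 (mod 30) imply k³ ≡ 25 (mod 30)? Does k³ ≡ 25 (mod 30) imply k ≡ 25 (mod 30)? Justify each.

[⇒] Suppose k ≡ 25 (mod 30). Write k = 30j + 25. Then (30j + 25)³ = 27000j³ + 67500j² + 56250j + 15625 = 30(900j³ + 2250j² + 1875j + 520) + 25, so k³ ≡ 25 (mod 30).

[⇐] Conversely, suppose k³ ≡ 25 (mod 30). The only residue r in {0, …, 29} with r³ ≡ 25 (mod 30) is r = 25, so k ≡ 25 (mod 30).

Both directions hold; the statement is true.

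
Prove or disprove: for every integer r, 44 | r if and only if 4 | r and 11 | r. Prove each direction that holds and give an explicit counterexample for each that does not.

Both directions hold; the statement is true.

(⇒) If 44 ∣ r, write r = 44q. Since 44 = 11·4, r = 4·(11q), so 4 ∣ r; and since 44 = 4·11, r = 11·(4q), so 11 ∣ r.

(⇐) Suppose 4 ∣ r and 11 ∣ r. Any common multiple of 4 and 11 is a multiple of their lcm; here gcd(4, 11) = 1, so lcm(4, 11) = 4·11 = 44, so 44 ∣ r.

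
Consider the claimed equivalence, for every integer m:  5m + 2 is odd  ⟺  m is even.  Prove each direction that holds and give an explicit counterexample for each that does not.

(⇒) fails and (⇐) fails.

(⟹) This fails: m = 5 gives 5m + 2 = 27, which is odd, but 5 is odd, not even.

(⟸) This also fails: m = 6 is even, but 5m + 2 = 32 is even, not odd.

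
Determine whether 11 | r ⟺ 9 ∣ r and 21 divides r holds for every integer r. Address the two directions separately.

Forward direction. This fails: take r = 11. Certainly 11 ∣ 11, but 9 ∤ 11.

Converse. This fails: take r = 63. Both 9 ∣ 63 and 21 ∣ 63, yet 63 is not a multiple of 11 (since 63 = 5·11 + 8), so 11 ∤ 63.

Both directions fail.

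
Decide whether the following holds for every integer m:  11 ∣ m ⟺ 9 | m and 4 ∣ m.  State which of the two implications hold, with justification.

Neither implication holds.

(→) This fails: take m = 11. Certainly 11 ∣ 11, but 9 ∤ 11.

(←) This fails: take m = 36. Both 9 ∣ 36 and 4 ∣ 36, yet 36 is not a multiple of 11 (since 36 = 3·11 + 3), so 11 ∤ 36.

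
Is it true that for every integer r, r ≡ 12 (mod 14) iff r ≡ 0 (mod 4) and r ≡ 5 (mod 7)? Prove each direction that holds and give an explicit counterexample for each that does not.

Not equivalent: only (⇐) holds.

Converse. If r ≡ 0 (mod 4) and r ≡ 5 (mod 7), then by the Chinese remainder theorem r ≡ 12 (mod 28). Since 12 ≡ 12 (mod 14) and 14 ∣ 28, we get r ≡ 12 (mod 14).

Forward direction. This fails: r = 26 gives 26 ≡ 12 (mod 14) but 26 ≡ 2 (mod 4), so the conjunction on the right does not hold.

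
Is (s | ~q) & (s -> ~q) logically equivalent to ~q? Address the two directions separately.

Both directions hold.

(⟹) Assume the antecedent. If q is true, the antecedent cannot hold. If q is false, ~q reduces to true regardless of the other variables. Either way ~q holds.

(⟸) Assume the antecedent. If q is true, the antecedent cannot hold. If q is false, (s | ~q) & (s -> ~q) reduces to true regardless of the other variables. Either way (s | ~q) & (s -> ~q) holds.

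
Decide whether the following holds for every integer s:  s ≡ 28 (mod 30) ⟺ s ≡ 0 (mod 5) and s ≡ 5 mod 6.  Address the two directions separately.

Neither implication holds.

[⇒] This fails: s = 28 gives 28 ≡ 28 (mod 30) but 28 ≡ 3 (mod 5), so the conjunction on the right does not hold.

[⇐] This fails: s = 5 satisfies both congruences on the right (5 ≡ 0 mod 5 and 5 ≡ 5 mod 6) yet 5 ≡ 5 (mod 30), not 28.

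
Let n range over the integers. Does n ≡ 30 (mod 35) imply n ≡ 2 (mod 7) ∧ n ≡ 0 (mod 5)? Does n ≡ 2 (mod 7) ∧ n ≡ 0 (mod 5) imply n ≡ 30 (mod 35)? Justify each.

(⟹) Suppose n ≡ 30 (mod 35); write n = 35j + 30. Since 7 ∣ 35, reducing mod 7 gives n ≡ 30 ≡ 2 (mod 7); since 5 ∣ 35, reducing mod 5 gives n ≡ 30 ≡ 0 (mod 5).

(⟸) Conversely, if n ≡ 2 (mod 7) and n ≡ 0 (mod 5), then by the Chinese remainder theorem n ≡ 30 (mod 35). This is exactly n ≡ 30 (mod 35).

Both directions hold.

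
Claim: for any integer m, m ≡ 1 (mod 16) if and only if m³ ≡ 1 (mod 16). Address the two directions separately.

Both directions hold; the statement is true.

[⇐] Suppose m³ ≡ 1 (mod 16). The only residue r in {0, …, 15} with r³ ≡ 1 (mod 16) is r = 1, so m ≡ 1 (mod 16).

[⇒] Suppose m ≡ 1 (mod 16). Write m = 16j + 1. Then (16j + 1)³ = 4096j³ + 768j² + 48j + 1 = 16(256j³ + 48j² + 3j) + 1, so m³ ≡ 1 (mod 16).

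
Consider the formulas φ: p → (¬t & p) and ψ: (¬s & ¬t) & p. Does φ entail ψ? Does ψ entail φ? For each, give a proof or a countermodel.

(⇒) fails; (⇐) holds.

(⟸) Assume the antecedent. If p is true, the antecedent forces (p = T, s = F, t = F), and p → (¬t & p) holds there. If p is false, the antecedent cannot hold. Either way p → (¬t & p) holds.

(⟹) This fails. Under p = F, s = F, t = F, the left side is true but the right side is false.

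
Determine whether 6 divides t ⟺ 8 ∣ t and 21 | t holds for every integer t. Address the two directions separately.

(⇒) This fails: take t = 6. Certainly 6 ∣ 6, but 8 ∤ 6.

(⇐) Suppose 8 ∣ t and 21 ∣ t. Any common multiple of 8 and 21 is a multiple of their lcm; here gcd(8, 21) = 1, so lcm(8, 21) = 8·21 = 168, so 168 ∣ t. Since 6 ∣ 168, it follows that 6 ∣ t.

Not equivalent: only (⇐) holds.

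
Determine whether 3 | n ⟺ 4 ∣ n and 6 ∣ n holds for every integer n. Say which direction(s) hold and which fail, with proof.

(⇒) fails; (⇐) holds.

(→) This fails: take n = 3. Certainly 3 ∣ 3, but 4 ∤ 3.

(←) Suppose 4 ∣ n and 6 ∣ n. Any common multiple of 4 and 6 is a multiple of their lcm; here lcm(4, 6) = 4·6/gcd(4, 6) = 24/2 = 12, so 12 ∣ n. Since 3 ∣ 12, it follows that 3 ∣ n.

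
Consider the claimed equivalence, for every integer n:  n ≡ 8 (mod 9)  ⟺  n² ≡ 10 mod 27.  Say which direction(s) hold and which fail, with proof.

Both directions fail.

Forward direction. This fails: take n = 17. Then 17 ≡ 8 (mod 9), but 17² = 289 ≡ 19 (mod 27), not 10.

Converse. This fails: take n = 19. Then 19² = 361 ≡ 10 (mod 27), yet 19 ≡ 1 (mod 9), not 8.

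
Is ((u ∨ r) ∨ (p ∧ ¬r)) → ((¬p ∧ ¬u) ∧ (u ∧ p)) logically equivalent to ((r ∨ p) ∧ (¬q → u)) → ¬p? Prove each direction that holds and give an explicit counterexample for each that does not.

Converse. This fails. Under u = T, q = F, p = F, r = F, the left side is false but the right side is true.

Forward direction. Assume the antecedent. If u is true, the antecedent cannot hold. If u is false, the antecedent forces (u = F, q = F, p = F, r = F) or (u = F, q = T, p = F, r = F), and ((r ∨ p) ∧ (¬q → u)) → ¬p holds there. Either way ((r ∨ p) ∧ (¬q → u)) → ¬p holds.

Not equivalent: only (⇒) holds.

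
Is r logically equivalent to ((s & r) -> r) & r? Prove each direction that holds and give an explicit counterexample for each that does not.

Both directions hold.

(→) Assume the antecedent. If s is true, the antecedent forces (s = T, r = T), and ((s & r) -> r) & r holds there. If s is false, the antecedent forces (s = F, r = T), and ((s & r) -> r) & r holds there. Either way ((s & r) -> r) & r holds.

(←) Assume the antecedent. If s is true, the antecedent forces (s = T, r = T), and r holds there. If s is false, the antecedent forces (s = F, r = T), and r holds there. Either way r holds.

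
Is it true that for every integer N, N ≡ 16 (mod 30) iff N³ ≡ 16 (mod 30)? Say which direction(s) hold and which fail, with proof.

(⇒) Suppose N ≡ 16 (mod 30). Write N = 30j + 16. Then (30j + 16)³ = 27000j³ + 43200j² + 23040j + 4096 = 30(900j³ + 1440j² + 768j + 136) + 16, so N³ ≡ 16 (mod 30).

(⇐) Conversely, suppose N³ ≡ 16 (mod 30). The only residue r in {0, …, 29} with r³ ≡ 16 (mod 30) is r = 16, so N ≡ 16 (mod 30).

Both directions hold; the statement is true.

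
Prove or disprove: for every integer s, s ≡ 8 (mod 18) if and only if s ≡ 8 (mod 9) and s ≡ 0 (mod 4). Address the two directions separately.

Not equivalent: only (⇐) holds.

Forward direction. This fails: s = 26 gives 26 ≡ 8 (mod 18) but 26 ≡ 2 (mod 4), so the conjunction on the right does not hold.

Converse. If s ≡ 8 (mod 9) and s ≡ 0 (mod 4), then by the Chinese remainder theorem s ≡ 8 (mod 36). Since 8 ≡ 8 (mod 18) and 18 ∣ 36, we get s ≡ 8 (mod 18).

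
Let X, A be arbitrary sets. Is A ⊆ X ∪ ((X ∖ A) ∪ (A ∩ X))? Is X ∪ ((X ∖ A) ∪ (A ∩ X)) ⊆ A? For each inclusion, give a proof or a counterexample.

Both inclusions fail.

(⊆) This inclusion fails. Take X = ∅, A = {1}; then 1 ∈ A but 1 ∉ X ∪ ((X ∖ A) ∪ (A ∩ X)).

(⊇) This inclusion fails. Take X = {1}, A = ∅; then 1 ∈ X ∪ ((X ∖ A) ∪ (A ∩ X)) but 1 ∉ A.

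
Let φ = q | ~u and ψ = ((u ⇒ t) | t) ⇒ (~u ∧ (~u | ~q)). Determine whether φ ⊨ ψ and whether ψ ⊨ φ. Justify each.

Neither direction holds.

(→) This fails. Under q = T, t = T, u = T, the left side is true but the right side is false.

(←) This fails. Under q = F, t = F, u = T, the left side is false but the right side is true.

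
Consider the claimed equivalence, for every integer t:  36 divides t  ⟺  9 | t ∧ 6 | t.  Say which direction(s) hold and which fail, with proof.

(→) If 36 ∣ t, write t = 36q. Since 36 = 4·9, t = 9·(4q), so 9 ∣ t; and since 36 = 6·6, t = 6·(6q), so 6 ∣ t.

(←) This fails: take t = 18. Both 9 ∣ 18 and 6 ∣ 18, yet 18 is not a multiple of 36 (since 18 = 0·36 + 18), so 36 ∤ 18.

(⇒) holds; (⇐) fails.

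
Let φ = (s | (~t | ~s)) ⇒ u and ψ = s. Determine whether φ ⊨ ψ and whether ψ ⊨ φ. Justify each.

(⇒) fails and (⇐) fails.

(⟹) This fails. Under s = F, u = T, t = F, the left side is true but the right side is false.

(⟸) This fails. Under s = T, u = F, t = F, the left side is false but the right side is true.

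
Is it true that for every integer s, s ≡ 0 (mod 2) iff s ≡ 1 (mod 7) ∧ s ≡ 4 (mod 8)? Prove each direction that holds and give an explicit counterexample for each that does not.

Only the converse holds.

Forward direction. This fails: s = 0 gives 0 ≡ 0 (mod 2) but 0 ≡ 0 (mod 7), so the conjunction on the right does not hold.

Converse. If s ≡ 1 (mod 7) and s ≡ 4 (mod 8), then by the Chinese remainder theorem s ≡ 36 (mod 56). Since 36 ≡ 0 (mod 2) and 2 ∣ 56, we get s ≡ 0 (mod 2).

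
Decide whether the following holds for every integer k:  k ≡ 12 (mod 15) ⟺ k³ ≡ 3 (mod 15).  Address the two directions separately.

Both directions hold; the statement is true.

(⟹) Suppose k ≡ 12 (mod 15). Write k = 15j + 12. Then (15j + 12)³ = 3375j³ + 8100j² + 6480j + 1728 = 15(225j³ + 540j² + 432j + 115) + 3, so k³ ≡ 3 (mod 15).

(⟸) Conversely, suppose k³ ≡ 3 (mod 15). The only residue r in {0, …, 14} with r³ ≡ 3 (mod 15) is r = 12, so k ≡ 12 (mod 15).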